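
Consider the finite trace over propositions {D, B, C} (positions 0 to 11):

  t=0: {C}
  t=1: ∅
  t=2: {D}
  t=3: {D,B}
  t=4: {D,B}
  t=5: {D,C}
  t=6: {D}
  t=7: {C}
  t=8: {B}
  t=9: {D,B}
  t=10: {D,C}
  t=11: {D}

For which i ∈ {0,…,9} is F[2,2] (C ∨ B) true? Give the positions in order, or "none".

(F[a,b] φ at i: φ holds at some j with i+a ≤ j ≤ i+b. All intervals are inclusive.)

Evaluate at each i in [0,9]:
  i=0: ✗ (none in [2,2])
  i=1: ✓ (witness j=3)
  i=2: ✓ (witness j=4)
  i=3: ✓ (witness j=5)
  i=4: ✗ (none in [6,6])
  i=5: ✓ (witness j=7)
  i=6: ✓ (witness j=8)
  i=7: ✓ (witness j=9)
  i=8: ✓ (witness j=10)
  i=9: ✗ (none in [11,11])

1, 2, 3, 5, 6, 7, 8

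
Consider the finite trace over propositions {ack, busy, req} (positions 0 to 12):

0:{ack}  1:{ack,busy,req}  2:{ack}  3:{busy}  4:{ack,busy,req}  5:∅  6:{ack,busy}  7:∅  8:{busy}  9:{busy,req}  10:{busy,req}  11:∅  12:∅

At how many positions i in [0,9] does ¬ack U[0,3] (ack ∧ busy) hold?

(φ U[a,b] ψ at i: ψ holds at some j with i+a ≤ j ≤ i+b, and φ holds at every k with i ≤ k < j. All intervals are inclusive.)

Evaluate at each i in [0,9]:
  i=0: ✗ (lhs fails at k=0 before rhs at j=1)
  i=1: ✓ (rhs at j=1)
  i=2: ✗ (lhs fails at k=2 before rhs at j=4)
  i=3: ✓ (rhs at j=4; lhs holds on [3,3])
  i=4: ✓ (rhs at j=4)
  i=5: ✓ (rhs at j=6; lhs holds on [5,5])
  i=6: ✓ (rhs at j=6)
  i=7: ✗ (no rhs in [7,10])
  i=8: ✗ (no rhs in [8,11])
  i=9: ✗ (no rhs in [9,12])
Positions where it holds: {1, 3, 4, 5, 6} → 5.

5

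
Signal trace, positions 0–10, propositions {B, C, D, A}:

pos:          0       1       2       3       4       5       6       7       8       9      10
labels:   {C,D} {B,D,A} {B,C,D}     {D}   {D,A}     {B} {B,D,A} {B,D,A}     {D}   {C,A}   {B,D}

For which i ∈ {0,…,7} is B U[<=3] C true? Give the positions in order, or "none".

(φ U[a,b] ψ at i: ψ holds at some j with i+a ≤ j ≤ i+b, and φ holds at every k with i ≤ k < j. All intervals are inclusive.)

0, 1, 2

Evaluate at each i in [0,7]:
  i=0: ✓ (rhs at j=0)
  i=1: ✓ (rhs at j=2; lhs holds on [1,1])
  i=2: ✓ (rhs at j=2)
  i=3: ✗ (no rhs in [3,6])
  i=4: ✗ (no rhs in [4,7])
  i=5: ✗ (no rhs in [5,8])
  i=6: ✗ (lhs fails at k=8 before rhs at j=9)
  i=7: ✗ (lhs fails at k=8 before rhs at j=9)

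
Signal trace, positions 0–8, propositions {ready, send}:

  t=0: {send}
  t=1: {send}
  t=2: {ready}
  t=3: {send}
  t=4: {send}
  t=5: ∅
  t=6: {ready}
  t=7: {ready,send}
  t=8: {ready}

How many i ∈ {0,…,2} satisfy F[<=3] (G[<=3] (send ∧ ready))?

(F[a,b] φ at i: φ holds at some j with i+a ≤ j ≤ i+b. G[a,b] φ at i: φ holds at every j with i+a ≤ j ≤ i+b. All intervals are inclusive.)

Evaluate at each i in [0,2]:
  i=0: ✗ (none in [0,3])
  i=1: ✗ (none in [1,4])
  i=2: ✗ (none in [2,5])
Positions where it holds: {} → 0.

0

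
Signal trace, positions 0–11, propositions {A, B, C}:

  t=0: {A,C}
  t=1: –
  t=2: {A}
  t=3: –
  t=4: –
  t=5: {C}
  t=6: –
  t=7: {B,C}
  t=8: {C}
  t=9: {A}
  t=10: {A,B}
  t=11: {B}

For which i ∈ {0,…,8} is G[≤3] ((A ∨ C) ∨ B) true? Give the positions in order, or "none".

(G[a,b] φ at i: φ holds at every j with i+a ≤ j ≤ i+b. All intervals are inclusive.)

Evaluate at each i in [0,8]:
  i=0: ✗ (fails at j=1)
  i=1: ✗ (fails at j=1)
  i=2: ✗ (fails at j=3)
  i=3: ✗ (fails at j=3)
  i=4: ✗ (fails at j=4)
  i=5: ✗ (fails at j=6)
  i=6: ✗ (fails at j=6)
  i=7: ✓ (all of [7,10])
  i=8: ✓ (all of [8,11])

7, 8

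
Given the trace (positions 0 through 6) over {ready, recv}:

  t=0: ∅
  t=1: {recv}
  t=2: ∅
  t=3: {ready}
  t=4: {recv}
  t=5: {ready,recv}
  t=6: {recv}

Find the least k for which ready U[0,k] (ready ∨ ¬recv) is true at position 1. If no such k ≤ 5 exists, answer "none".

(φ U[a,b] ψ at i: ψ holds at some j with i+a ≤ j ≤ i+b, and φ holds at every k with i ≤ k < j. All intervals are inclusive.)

Need earliest j ≥ 1 with (ready ∨ ¬recv), and ready at every k in [1,j-1].
  j=1: rhs fails.
  j=2: rhs holds but lhs fails at k=1.
  j=3: rhs holds but lhs fails at k=1.
  j=4: rhs fails.
  j=5: rhs holds but lhs fails at k=1.
  j=6: rhs fails.
No witness within the range → none.

none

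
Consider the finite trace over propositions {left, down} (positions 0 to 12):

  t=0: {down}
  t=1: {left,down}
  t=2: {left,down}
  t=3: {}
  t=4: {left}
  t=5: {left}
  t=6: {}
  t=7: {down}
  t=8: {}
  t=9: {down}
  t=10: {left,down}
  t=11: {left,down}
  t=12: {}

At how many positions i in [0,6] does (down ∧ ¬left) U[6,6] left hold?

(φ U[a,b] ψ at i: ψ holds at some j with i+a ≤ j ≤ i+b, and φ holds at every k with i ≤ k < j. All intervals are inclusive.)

Evaluate at each i in [0,6]:
  i=0: ✗ (no rhs in [6,6])
  i=1: ✗ (no rhs in [7,7])
  i=2: ✗ (no rhs in [8,8])
  i=3: ✗ (no rhs in [9,9])
  i=4: ✗ (lhs fails at k=4 before rhs at j=10)
  i=5: ✗ (lhs fails at k=5 before rhs at j=11)
  i=6: ✗ (no rhs in [12,12])
Positions where it holds: {} → 0.

0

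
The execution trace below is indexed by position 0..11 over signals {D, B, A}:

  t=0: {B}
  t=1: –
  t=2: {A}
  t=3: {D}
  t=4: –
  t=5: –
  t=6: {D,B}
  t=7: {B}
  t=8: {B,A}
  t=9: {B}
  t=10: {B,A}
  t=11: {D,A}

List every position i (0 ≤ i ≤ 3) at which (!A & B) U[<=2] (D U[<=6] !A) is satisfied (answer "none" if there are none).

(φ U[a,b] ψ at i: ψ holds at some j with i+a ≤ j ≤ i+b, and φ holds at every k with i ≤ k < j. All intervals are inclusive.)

Evaluate at each i in [0,3]:
  i=0: ✓ (rhs at j=0)
  i=1: ✓ (rhs at j=1)
  i=2: ✗ (lhs fails at k=2 before rhs at j=3)
  i=3: ✓ (rhs at j=3)

0, 1, 3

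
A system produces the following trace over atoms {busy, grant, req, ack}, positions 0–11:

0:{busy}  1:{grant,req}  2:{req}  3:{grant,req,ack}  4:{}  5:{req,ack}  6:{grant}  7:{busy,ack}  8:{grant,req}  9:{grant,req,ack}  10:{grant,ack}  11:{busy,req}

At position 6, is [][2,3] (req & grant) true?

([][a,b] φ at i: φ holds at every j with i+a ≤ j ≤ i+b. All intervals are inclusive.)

Holds

Check (req & grant) at every j in [8,9]:
  j=8: true
  j=9: true
All positions satisfy it → formula holds.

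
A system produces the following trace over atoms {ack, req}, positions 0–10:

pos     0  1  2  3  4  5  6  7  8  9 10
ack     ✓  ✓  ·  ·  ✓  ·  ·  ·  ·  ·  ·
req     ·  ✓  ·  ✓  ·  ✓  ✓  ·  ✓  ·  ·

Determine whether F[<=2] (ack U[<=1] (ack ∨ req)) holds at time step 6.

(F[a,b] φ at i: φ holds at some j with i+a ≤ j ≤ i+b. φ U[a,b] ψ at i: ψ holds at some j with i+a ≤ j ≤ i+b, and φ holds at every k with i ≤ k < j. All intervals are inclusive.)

Holds

Check (ack U[<=1] (ack ∨ req)) at each j in [6,8]:
  j=6: holds
  j=7: fails
  j=8: holds
Found at j=6 → formula holds.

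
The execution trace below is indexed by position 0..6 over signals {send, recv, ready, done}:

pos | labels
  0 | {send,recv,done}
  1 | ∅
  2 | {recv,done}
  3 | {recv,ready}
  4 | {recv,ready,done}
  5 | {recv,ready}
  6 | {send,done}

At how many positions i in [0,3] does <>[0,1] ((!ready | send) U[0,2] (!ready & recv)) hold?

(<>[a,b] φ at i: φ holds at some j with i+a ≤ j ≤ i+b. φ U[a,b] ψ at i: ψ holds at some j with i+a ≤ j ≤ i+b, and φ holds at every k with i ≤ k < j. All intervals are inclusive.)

Evaluate at each i in [0,3]:
  i=0: ✓ (witness j=0)
  i=1: ✓ (witness j=1)
  i=2: ✓ (witness j=2)
  i=3: ✗ (none in [3,4])
Positions where it holds: {0, 1, 2} → 3.

3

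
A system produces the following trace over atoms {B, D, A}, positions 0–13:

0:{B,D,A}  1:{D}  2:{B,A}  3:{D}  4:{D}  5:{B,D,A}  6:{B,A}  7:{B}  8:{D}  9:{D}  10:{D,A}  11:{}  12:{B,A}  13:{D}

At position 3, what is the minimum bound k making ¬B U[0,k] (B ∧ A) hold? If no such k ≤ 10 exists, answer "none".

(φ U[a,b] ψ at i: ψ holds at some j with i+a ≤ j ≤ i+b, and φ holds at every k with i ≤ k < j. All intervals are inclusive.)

Need earliest j ≥ 3 with (B ∧ A), and ¬B at every k in [3,j-1].
  j=3: rhs fails.
  j=4: rhs fails.
  j=5: rhs holds; lhs holds on [3,4]. k = 2.

2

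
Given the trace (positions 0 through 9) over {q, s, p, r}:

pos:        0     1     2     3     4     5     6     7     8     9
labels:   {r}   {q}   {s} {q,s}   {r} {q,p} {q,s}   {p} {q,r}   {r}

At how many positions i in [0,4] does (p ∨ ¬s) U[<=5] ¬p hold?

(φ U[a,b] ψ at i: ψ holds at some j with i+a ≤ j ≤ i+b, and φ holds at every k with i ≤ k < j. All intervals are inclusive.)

5

Evaluate at each i in [0,4]:
  i=0: ✓ (rhs at j=0)
  i=1: ✓ (rhs at j=1)
  i=2: ✓ (rhs at j=2)
  i=3: ✓ (rhs at j=3)
  i=4: ✓ (rhs at j=4)
Positions where it holds: {0, 1, 2, 3, 4} → 5.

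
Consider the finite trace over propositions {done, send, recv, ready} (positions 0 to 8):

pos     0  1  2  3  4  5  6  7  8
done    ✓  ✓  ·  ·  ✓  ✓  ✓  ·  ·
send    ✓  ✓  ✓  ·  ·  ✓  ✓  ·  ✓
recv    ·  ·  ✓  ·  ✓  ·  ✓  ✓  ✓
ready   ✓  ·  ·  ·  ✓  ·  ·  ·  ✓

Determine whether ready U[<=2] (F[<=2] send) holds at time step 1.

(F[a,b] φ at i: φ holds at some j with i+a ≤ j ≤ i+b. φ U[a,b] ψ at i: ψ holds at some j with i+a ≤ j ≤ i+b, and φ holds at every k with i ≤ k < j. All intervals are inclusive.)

Yes

Need some j in [1,3] with F[<=2] send, and ready at every k in [1,j-1].
  j=1: F[<=2] send holds; no prefix to check → satisfied.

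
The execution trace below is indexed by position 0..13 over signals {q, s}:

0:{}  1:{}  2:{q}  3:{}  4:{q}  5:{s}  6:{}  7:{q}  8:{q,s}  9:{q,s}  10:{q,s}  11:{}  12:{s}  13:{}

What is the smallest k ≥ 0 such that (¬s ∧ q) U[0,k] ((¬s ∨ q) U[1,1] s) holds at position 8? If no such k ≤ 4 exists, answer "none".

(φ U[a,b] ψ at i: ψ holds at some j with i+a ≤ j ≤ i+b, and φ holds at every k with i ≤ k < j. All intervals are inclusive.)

Need earliest j ≥ 8 with ((¬s ∨ q) U[1,1] s), and (¬s ∧ q) at every k in [8,j-1].
  j=8: rhs holds (empty prefix). k = 0.

0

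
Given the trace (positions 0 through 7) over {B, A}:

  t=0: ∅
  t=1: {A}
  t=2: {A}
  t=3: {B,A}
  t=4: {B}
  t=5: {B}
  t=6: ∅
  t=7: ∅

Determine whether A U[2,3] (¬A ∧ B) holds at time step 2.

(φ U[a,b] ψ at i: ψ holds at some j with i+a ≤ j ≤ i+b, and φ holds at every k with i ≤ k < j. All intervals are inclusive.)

Need some j in [4,5] with (¬A ∧ B), and A at every k in [2,j-1].
  j=4: (¬A ∧ B) holds; A holds at every k in [2,3] → satisfied.

Yes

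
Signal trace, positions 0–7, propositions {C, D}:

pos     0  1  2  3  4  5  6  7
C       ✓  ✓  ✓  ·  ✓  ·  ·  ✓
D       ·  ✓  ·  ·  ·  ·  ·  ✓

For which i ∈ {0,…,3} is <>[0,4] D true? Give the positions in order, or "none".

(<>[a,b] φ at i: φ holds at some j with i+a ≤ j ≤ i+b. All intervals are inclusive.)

0, 1, 3

Evaluate at each i in [0,3]:
  i=0: ✓ (witness j=1)
  i=1: ✓ (witness j=1)
  i=2: ✗ (none in [2,6])
  i=3: ✓ (witness j=7)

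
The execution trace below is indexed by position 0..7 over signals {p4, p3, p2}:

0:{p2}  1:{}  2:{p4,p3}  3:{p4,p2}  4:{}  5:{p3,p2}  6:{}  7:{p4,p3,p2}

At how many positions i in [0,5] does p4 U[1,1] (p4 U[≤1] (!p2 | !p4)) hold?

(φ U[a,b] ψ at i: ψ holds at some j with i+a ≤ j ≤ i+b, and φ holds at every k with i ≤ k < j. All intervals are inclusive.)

2

Evaluate at each i in [0,5]:
  i=0: ✗ (lhs fails at k=0 before rhs at j=1)
  i=1: ✗ (lhs fails at k=1 before rhs at j=2)
  i=2: ✓ (rhs at j=3; lhs holds on [2,2])
  i=3: ✓ (rhs at j=4; lhs holds on [3,3])
  i=4: ✗ (lhs fails at k=4 before rhs at j=5)
  i=5: ✗ (lhs fails at k=5 before rhs at j=6)
Positions where it holds: {2, 3} → 2.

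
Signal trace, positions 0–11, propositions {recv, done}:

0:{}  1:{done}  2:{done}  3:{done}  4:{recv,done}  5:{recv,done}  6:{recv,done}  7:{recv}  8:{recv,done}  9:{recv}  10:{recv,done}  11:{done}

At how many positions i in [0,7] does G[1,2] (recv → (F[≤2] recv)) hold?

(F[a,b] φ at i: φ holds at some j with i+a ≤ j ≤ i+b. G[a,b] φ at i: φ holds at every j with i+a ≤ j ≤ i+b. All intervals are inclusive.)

Evaluate at each i in [0,7]:
  i=0: ✓ (all of [1,2])
  i=1: ✓ (all of [2,3])
  i=2: ✓ (all of [3,4])
  i=3: ✓ (all of [4,5])
  i=4: ✓ (all of [5,6])
  i=5: ✓ (all of [6,7])
  i=6: ✓ (all of [7,8])
  i=7: ✓ (all of [8,9])
Positions where it holds: {0, 1, 2, 3, 4, 5, 6, 7} → 8.

8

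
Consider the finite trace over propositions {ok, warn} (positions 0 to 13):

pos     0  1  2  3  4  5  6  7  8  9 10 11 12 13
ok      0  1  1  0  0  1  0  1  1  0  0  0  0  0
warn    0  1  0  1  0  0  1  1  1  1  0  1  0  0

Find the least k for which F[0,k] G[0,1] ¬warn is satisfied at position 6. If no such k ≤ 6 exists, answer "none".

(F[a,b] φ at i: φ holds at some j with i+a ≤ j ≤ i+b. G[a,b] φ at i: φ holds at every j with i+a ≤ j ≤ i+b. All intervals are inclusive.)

6

Scan j = 6,7,… for G[0,1] ¬warn:
  j=6: fails
  j=7: fails
  j=8: fails
  j=9: fails
  j=10: fails
  j=11: fails
  j=12: holds
First hit at j=12, so smallest k = 12-6 = 6.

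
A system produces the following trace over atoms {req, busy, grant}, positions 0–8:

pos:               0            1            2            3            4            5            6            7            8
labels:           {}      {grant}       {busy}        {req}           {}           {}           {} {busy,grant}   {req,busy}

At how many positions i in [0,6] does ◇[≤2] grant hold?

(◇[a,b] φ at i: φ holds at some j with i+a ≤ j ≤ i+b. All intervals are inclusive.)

4

Evaluate at each i in [0,6]:
  i=0: ✓ (witness j=1)
  i=1: ✓ (witness j=1)
  i=2: ✗ (none in [2,4])
  i=3: ✗ (none in [3,5])
  i=4: ✗ (none in [4,6])
  i=5: ✓ (witness j=7)
  i=6: ✓ (witness j=7)
Positions where it holds: {0, 1, 5, 6} → 4.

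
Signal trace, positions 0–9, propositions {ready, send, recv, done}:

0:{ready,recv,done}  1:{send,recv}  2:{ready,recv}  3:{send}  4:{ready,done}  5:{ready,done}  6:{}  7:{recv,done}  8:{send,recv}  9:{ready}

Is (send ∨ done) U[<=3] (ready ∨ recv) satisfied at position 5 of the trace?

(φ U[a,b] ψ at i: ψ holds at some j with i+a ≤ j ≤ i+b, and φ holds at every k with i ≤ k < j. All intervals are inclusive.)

Need some j in [5,8] with (ready ∨ recv), and (send ∨ done) at every k in [5,j-1].
  j=5: (ready ∨ recv) holds; no prefix to check → satisfied.

Holds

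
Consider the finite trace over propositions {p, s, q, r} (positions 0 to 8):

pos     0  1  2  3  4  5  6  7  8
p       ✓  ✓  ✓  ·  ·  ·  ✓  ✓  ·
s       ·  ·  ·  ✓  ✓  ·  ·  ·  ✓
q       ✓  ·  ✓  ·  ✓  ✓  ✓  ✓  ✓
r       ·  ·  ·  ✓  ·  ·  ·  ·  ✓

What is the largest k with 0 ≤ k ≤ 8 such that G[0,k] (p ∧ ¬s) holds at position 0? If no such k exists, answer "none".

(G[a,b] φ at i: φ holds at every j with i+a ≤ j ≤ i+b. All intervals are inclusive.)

2

(p ∧ ¬s) must hold from j=0 onward; find where it first fails.
  j=0: holds
  j=1: holds
  j=2: holds
  j=3: fails
Holds on [0,2], so largest k = 2.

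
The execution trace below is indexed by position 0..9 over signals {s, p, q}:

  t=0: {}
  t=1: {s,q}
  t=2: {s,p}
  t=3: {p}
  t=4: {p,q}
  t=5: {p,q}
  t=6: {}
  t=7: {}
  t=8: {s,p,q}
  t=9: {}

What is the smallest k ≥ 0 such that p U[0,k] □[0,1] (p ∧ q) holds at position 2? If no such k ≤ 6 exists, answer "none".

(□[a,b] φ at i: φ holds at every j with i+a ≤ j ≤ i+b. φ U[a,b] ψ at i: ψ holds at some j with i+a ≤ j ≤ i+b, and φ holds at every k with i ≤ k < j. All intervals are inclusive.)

2

Need earliest j ≥ 2 with □[0,1] (p ∧ q), and p at every k in [2,j-1].
  j=2: rhs fails.
  j=3: rhs fails.
  j=4: rhs holds; lhs holds on [2,3]. k = 2.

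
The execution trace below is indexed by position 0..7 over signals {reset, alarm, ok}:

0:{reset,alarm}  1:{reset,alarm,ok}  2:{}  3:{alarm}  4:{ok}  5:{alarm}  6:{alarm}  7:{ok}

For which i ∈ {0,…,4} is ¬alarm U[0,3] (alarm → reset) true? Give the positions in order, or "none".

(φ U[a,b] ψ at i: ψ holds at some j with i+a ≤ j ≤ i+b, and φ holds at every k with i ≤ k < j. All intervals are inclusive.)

0, 1, 2, 4

Evaluate at each i in [0,4]:
  i=0: ✓ (rhs at j=0)
  i=1: ✓ (rhs at j=1)
  i=2: ✓ (rhs at j=2)
  i=3: ✗ (lhs fails at k=3 before rhs at j=4)
  i=4: ✓ (rhs at j=4)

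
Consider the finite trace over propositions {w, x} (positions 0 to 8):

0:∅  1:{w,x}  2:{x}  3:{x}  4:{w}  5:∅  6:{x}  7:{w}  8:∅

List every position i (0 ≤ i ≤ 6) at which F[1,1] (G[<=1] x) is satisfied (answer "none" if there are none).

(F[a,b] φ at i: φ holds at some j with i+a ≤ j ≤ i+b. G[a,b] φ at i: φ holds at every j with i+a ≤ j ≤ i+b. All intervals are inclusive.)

0, 1

Evaluate at each i in [0,6]:
  i=0: ✓ (witness j=1)
  i=1: ✓ (witness j=2)
  i=2: ✗ (none in [3,3])
  i=3: ✗ (none in [4,4])
  i=4: ✗ (none in [5,5])
  i=5: ✗ (none in [6,6])
  i=6: ✗ (none in [7,7])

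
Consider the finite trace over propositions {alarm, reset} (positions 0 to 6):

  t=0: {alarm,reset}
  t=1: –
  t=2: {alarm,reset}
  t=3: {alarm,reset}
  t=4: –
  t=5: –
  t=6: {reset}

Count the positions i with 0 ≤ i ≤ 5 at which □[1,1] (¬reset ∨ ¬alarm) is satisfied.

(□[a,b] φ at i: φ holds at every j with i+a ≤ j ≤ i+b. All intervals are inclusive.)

Evaluate at each i in [0,5]:
  i=0: ✓ (all of [1,1])
  i=1: ✗ (fails at j=2)
  i=2: ✗ (fails at j=3)
  i=3: ✓ (all of [4,4])
  i=4: ✓ (all of [5,5])
  i=5: ✓ (all of [6,6])
Positions where it holds: {0, 3, 4, 5} → 4.

4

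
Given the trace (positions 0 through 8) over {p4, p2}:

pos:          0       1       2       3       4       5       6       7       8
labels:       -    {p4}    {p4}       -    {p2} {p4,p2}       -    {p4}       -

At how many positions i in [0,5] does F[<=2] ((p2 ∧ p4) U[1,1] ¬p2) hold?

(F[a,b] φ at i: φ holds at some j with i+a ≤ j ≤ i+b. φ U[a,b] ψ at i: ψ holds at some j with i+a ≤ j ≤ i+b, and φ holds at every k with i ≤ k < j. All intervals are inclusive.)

Evaluate at each i in [0,5]:
  i=0: ✗ (none in [0,2])
  i=1: ✗ (none in [1,3])
  i=2: ✗ (none in [2,4])
  i=3: ✓ (witness j=5)
  i=4: ✓ (witness j=5)
  i=5: ✓ (witness j=5)
Positions where it holds: {3, 4, 5} → 3.

3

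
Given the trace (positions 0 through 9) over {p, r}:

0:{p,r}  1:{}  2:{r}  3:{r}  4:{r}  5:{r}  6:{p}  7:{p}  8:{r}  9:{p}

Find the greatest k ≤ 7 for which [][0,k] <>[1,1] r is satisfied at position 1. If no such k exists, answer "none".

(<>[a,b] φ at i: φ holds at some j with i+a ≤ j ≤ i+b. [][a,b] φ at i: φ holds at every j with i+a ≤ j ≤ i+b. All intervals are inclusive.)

3

<>[1,1] r must hold from j=1 onward; find where it first fails.
  j=1: holds
  j=2: holds
  j=3: holds
  j=4: holds
  j=5: fails
Holds on [1,4], so largest k = 3.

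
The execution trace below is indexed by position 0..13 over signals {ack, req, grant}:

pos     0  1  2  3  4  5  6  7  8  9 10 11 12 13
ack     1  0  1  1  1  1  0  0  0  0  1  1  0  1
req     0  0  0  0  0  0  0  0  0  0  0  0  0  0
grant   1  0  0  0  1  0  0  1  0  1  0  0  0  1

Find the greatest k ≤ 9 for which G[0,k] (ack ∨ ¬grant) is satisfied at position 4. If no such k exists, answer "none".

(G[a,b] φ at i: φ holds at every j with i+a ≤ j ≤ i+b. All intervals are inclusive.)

2

(ack ∨ ¬grant) must hold from j=4 onward; find where it first fails.
  j=4: holds
  j=5: holds
  j=6: holds
  j=7: fails
Holds on [4,6], so largest k = 2.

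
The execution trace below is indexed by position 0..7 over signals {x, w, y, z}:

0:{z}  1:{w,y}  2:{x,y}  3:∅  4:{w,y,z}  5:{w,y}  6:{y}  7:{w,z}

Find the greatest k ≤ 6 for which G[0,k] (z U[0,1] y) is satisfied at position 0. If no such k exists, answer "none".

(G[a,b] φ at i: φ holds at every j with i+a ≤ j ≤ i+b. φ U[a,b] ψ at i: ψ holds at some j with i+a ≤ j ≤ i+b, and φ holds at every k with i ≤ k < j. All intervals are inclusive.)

2

(z U[0,1] y) must hold from j=0 onward; find where it first fails.
  j=0: holds
  j=1: holds
  j=2: holds
  j=3: fails
Holds on [0,2], so largest k = 2.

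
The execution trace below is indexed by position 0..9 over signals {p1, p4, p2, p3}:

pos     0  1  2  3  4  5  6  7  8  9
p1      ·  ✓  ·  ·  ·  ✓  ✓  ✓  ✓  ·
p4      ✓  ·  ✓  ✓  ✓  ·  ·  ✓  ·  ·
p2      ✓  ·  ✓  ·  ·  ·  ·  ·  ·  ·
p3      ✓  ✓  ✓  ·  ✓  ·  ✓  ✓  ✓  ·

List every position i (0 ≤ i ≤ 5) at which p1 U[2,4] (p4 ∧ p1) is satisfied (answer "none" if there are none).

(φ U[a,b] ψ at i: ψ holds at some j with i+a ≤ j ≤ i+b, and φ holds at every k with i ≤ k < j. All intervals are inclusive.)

5

Evaluate at each i in [0,5]:
  i=0: ✗ (no rhs in [2,4])
  i=1: ✗ (no rhs in [3,5])
  i=2: ✗ (no rhs in [4,6])
  i=3: ✗ (lhs fails at k=3 before rhs at j=7)
  i=4: ✗ (lhs fails at k=4 before rhs at j=7)
  i=5: ✓ (rhs at j=7; lhs holds on [5,6])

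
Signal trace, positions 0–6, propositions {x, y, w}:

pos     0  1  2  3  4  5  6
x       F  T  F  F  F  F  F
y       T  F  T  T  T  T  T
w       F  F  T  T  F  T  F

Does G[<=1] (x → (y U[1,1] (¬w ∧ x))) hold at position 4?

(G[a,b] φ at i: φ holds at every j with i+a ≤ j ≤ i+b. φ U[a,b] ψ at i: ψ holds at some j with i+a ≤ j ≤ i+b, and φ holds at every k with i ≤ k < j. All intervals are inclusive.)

True

Check (x → (y U[1,1] (¬w ∧ x))) at every j in [4,5]:
  j=4: antecedent false → ✓
  j=5: antecedent false → ✓
All positions satisfy it → formula holds.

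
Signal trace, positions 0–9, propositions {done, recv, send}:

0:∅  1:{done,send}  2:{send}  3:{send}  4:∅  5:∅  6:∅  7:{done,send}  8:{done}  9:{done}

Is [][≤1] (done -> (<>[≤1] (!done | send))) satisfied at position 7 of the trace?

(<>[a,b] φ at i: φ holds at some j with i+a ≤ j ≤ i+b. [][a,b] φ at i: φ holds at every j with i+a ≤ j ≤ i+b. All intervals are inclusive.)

False

Check (done -> (<>[≤1] (!done | send))) at every j in [7,8]:
  j=7: antecedent true; consequent holds (witness at 7) → ✓
  j=8: antecedent true; consequent fails (none in [8,9]) → ✗
Fails at j=8 → formula fails.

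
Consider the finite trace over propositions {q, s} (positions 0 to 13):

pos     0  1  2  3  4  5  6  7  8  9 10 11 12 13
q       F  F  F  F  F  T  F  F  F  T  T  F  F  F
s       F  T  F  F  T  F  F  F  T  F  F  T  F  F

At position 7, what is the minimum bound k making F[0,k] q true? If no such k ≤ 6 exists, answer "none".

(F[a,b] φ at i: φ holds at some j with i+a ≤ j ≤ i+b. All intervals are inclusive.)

Scan j = 7,8,… for q:
  j=7: fails
  j=8: fails
  j=9: holds
First hit at j=9, so smallest k = 9-7 = 2.

2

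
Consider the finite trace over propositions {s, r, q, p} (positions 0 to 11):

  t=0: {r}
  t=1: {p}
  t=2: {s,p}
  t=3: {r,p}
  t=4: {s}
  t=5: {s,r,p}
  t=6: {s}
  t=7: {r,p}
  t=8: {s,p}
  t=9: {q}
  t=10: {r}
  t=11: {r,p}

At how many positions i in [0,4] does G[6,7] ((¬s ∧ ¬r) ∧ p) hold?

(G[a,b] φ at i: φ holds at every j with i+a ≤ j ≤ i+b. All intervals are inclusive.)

Evaluate at each i in [0,4]:
  i=0: ✗ (fails at j=6)
  i=1: ✗ (fails at j=7)
  i=2: ✗ (fails at j=8)
  i=3: ✗ (fails at j=9)
  i=4: ✗ (fails at j=10)
Positions where it holds: {} → 0.

0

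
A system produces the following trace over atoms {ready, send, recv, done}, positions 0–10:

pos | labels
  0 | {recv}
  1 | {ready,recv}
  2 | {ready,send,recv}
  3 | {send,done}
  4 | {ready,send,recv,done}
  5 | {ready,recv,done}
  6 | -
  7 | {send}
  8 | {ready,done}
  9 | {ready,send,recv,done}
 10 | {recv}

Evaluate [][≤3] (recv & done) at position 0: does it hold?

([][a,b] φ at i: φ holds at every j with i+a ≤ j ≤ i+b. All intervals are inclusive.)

Check (recv & done) at every j in [0,3]:
  j=0: false
  j=1: false
  j=2: false
  j=3: false
Fails at j=0 → formula fails.

False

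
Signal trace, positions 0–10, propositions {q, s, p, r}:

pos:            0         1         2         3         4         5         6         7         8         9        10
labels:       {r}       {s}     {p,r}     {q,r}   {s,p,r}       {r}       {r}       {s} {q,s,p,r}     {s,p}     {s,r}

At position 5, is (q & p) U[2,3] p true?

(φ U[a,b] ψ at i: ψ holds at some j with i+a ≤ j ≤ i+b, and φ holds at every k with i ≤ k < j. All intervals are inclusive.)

Need some j in [7,8] with p, and (q & p) at every k in [5,j-1].
  j=7: p false.
  j=8: p holds, but (q & p) fails at k=5 → not this j.
No j in the window works → until fails.

Does not hold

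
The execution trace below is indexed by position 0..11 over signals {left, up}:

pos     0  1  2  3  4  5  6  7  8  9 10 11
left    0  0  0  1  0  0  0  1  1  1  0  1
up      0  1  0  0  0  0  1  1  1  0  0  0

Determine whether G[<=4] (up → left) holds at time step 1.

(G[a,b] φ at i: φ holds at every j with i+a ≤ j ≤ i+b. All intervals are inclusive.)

Check (up → left) at every j in [1,5]:
  j=1: antecedent true; consequent false → ✗
  j=2: antecedent false → ✓
  j=3: antecedent false → ✓
  j=4: antecedent false → ✓
  j=5: antecedent false → ✓
Fails at j=1 → formula fails.

Does not hold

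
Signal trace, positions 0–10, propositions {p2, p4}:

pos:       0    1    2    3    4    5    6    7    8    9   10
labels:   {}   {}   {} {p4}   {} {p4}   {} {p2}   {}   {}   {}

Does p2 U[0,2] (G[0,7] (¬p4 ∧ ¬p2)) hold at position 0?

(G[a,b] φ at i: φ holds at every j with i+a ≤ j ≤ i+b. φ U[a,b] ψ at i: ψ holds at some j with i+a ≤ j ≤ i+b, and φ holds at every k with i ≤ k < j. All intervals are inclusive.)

Need some j in [0,2] with G[0,7] (¬p4 ∧ ¬p2), and p2 at every k in [0,j-1].
  j=0: G[0,7] (¬p4 ∧ ¬p2) — fails at 3.
  j=1: G[0,7] (¬p4 ∧ ¬p2) — fails at 3.
  j=2: G[0,7] (¬p4 ∧ ¬p2) — fails at 3.
No j in the window works → until fails.

False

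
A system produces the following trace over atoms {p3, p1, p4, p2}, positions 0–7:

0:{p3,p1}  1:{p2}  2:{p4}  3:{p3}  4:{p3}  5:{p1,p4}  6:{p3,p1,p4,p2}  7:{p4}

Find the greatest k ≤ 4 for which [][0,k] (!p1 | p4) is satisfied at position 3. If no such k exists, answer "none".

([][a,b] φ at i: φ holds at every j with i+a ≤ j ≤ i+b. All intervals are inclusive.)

(!p1 | p4) must hold from j=3 onward; find where it first fails.
  j=3: holds
  j=4: holds
  j=5: holds
  j=6: holds
  j=7: holds
Holds through j=7; largest k = 4.

4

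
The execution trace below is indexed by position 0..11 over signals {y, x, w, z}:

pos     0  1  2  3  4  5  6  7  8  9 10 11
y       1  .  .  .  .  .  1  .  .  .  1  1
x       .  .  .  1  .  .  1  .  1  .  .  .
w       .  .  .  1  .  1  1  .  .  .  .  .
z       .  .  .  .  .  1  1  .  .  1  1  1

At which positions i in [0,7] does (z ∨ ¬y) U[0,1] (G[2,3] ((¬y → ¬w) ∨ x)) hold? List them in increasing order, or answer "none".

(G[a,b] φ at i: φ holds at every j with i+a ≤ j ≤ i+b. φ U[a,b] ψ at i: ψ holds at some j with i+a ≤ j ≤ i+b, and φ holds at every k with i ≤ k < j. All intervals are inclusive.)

0, 1, 3, 4, 5, 6, 7

Evaluate at each i in [0,7]:
  i=0: ✓ (rhs at j=0)
  i=1: ✓ (rhs at j=1)
  i=2: ✗ (no rhs in [2,3])
  i=3: ✓ (rhs at j=4; lhs holds on [3,3])
  i=4: ✓ (rhs at j=4)
  i=5: ✓ (rhs at j=5)
  i=6: ✓ (rhs at j=6)
  i=7: ✓ (rhs at j=7)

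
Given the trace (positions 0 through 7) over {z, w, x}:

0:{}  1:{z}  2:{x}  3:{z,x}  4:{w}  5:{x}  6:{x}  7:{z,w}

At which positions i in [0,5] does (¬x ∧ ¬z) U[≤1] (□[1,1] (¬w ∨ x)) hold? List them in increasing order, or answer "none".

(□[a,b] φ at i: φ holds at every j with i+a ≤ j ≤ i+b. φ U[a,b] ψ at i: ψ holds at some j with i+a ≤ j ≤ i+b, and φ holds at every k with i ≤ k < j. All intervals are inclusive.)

Evaluate at each i in [0,5]:
  i=0: ✓ (rhs at j=0)
  i=1: ✓ (rhs at j=1)
  i=2: ✓ (rhs at j=2)
  i=3: ✗ (lhs fails at k=3 before rhs at j=4)
  i=4: ✓ (rhs at j=4)
  i=5: ✓ (rhs at j=5)

0, 1, 2, 4, 5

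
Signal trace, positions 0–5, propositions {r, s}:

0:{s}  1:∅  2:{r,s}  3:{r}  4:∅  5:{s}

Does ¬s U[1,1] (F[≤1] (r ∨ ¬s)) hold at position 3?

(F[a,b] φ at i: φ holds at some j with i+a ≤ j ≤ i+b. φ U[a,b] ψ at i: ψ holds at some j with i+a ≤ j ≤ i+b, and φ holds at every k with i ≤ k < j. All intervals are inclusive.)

True

Need some j in [4,4] with F[≤1] (r ∨ ¬s), and ¬s at every k in [3,j-1].
  j=4: F[≤1] (r ∨ ¬s) holds; ¬s holds at every k in [3,3] → satisfied.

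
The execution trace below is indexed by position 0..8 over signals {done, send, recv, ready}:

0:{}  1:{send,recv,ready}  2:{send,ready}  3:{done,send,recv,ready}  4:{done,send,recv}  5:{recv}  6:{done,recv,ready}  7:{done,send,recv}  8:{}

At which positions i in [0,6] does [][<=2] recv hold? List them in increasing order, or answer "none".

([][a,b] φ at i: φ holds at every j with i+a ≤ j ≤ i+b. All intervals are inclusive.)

Evaluate at each i in [0,6]:
  i=0: ✗ (fails at j=0)
  i=1: ✗ (fails at j=2)
  i=2: ✗ (fails at j=2)
  i=3: ✓ (all of [3,5])
  i=4: ✓ (all of [4,6])
  i=5: ✓ (all of [5,7])
  i=6: ✗ (fails at j=8)

3, 4, 5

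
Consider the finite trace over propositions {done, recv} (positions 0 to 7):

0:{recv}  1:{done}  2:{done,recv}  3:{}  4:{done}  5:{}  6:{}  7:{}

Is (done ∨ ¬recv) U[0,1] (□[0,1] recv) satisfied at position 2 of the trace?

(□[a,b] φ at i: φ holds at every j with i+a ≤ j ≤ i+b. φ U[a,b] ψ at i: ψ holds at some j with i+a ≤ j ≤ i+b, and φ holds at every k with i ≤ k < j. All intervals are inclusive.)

Does not hold

Need some j in [2,3] with □[0,1] recv, and (done ∨ ¬recv) at every k in [2,j-1].
  j=2: □[0,1] recv — fails at 3.
  j=3: □[0,1] recv — fails at 3.
No j in the window works → until fails.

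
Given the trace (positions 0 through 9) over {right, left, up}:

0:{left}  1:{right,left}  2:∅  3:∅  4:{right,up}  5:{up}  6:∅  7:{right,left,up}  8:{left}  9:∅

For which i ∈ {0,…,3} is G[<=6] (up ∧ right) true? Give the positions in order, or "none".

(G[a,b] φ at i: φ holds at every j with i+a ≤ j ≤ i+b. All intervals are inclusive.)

Evaluate at each i in [0,3]:
  i=0: ✗ (fails at j=0)
  i=1: ✗ (fails at j=1)
  i=2: ✗ (fails at j=2)
  i=3: ✗ (fails at j=3)

none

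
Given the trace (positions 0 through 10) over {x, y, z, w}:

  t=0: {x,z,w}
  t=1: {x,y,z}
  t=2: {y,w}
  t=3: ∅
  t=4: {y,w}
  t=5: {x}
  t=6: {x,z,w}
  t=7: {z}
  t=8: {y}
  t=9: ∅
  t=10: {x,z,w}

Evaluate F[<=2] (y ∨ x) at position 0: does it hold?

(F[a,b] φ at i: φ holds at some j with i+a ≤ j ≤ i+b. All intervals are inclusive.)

Check (y ∨ x) at each j in [0,2]:
  j=0: true
  j=1: true
  j=2: true
Found at j=0 → formula holds.

Yes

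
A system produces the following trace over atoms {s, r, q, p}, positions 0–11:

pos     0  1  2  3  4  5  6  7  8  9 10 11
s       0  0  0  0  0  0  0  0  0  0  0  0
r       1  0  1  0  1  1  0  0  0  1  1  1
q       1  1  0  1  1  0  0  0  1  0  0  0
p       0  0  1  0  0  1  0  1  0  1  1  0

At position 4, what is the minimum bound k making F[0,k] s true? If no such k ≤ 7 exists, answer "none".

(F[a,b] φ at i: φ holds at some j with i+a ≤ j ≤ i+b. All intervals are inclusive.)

none

Scan j = 4,5,… for s:
  j=4: fails
  j=5: fails
  j=6: fails
  j=7: fails
  j=8: fails
  j=9: fails
  j=10: fails
  j=11: fails
No j in [4,11] satisfies it → none.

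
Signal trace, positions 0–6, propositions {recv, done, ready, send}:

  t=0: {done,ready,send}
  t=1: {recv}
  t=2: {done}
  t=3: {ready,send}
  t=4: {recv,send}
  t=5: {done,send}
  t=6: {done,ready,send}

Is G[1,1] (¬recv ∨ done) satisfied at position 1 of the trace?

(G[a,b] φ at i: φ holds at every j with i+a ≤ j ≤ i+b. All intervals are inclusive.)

Check (¬recv ∨ done) at every j in [2,2]:
  j=2: true
All positions satisfy it → formula holds.

True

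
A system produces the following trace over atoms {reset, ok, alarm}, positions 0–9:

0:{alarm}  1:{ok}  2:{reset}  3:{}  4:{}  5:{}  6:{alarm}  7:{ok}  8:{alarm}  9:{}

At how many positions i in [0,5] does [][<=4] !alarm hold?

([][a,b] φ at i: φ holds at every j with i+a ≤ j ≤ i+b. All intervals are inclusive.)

Evaluate at each i in [0,5]:
  i=0: ✗ (fails at j=0)
  i=1: ✓ (all of [1,5])
  i=2: ✗ (fails at j=6)
  i=3: ✗ (fails at j=6)
  i=4: ✗ (fails at j=6)
  i=5: ✗ (fails at j=6)
Positions where it holds: {1} → 1.

1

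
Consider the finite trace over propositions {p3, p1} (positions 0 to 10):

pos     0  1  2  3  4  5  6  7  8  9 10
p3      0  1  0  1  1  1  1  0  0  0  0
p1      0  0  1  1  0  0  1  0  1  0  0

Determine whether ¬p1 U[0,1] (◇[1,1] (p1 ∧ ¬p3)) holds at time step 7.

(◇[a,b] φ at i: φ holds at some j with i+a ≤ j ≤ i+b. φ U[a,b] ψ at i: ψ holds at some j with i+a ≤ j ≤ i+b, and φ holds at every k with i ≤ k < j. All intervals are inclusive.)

Need some j in [7,8] with ◇[1,1] (p1 ∧ ¬p3), and ¬p1 at every k in [7,j-1].
  j=7: ◇[1,1] (p1 ∧ ¬p3) holds; no prefix to check → satisfied.

Holds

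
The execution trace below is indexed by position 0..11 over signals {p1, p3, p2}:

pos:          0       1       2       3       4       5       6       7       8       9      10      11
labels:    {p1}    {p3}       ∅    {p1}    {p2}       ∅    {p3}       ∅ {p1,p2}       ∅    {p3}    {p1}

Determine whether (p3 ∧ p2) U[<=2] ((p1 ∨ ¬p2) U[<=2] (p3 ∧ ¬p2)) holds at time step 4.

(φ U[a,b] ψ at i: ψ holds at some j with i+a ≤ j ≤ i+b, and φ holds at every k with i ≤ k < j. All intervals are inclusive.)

No

Need some j in [4,6] with ((p1 ∨ ¬p2) U[<=2] (p3 ∧ ¬p2)), and (p3 ∧ p2) at every k in [4,j-1].
  j=4: ((p1 ∨ ¬p2) U[<=2] (p3 ∧ ¬p2)) — fails.
  j=5: ((p1 ∨ ¬p2) U[<=2] (p3 ∧ ¬p2)) holds, but (p3 ∧ p2) fails at k=4 → not this j.
  j=6: ((p1 ∨ ¬p2) U[<=2] (p3 ∧ ¬p2)) holds, but (p3 ∧ p2) fails at k=4 → not this j.
No j in the window works → until fails.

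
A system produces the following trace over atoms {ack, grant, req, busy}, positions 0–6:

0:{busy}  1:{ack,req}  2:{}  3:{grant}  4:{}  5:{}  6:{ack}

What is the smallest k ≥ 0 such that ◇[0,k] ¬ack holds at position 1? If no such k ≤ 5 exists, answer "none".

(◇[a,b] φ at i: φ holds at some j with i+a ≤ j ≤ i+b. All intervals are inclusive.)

1

Scan j = 1,2,… for ¬ack:
  j=1: fails
  j=2: holds
First hit at j=2, so smallest k = 2-1 = 1.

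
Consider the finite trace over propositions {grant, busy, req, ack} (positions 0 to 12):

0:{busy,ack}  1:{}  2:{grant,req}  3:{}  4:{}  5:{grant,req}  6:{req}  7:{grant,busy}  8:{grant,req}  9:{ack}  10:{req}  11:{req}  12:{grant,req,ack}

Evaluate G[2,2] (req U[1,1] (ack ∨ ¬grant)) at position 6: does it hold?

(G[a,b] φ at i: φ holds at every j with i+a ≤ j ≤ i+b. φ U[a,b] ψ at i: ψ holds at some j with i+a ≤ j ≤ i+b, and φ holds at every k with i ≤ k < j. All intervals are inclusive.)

Check (req U[1,1] (ack ∨ ¬grant)) at every j in [8,8]:
  j=8: holds
All positions satisfy it → formula holds.

Yes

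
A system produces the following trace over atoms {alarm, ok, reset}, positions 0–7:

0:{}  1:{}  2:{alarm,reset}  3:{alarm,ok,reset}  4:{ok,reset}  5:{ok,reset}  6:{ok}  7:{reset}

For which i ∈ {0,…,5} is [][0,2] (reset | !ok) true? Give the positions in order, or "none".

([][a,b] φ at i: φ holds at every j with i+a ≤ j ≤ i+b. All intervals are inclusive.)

0, 1, 2, 3

Evaluate at each i in [0,5]:
  i=0: ✓ (all of [0,2])
  i=1: ✓ (all of [1,3])
  i=2: ✓ (all of [2,4])
  i=3: ✓ (all of [3,5])
  i=4: ✗ (fails at j=6)
  i=5: ✗ (fails at j=6)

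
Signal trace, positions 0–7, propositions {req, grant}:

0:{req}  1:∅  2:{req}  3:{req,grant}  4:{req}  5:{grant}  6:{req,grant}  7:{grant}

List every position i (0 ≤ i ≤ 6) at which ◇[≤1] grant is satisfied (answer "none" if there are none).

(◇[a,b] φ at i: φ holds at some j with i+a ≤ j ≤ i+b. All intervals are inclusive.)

2, 3, 4, 5, 6

Evaluate at each i in [0,6]:
  i=0: ✗ (none in [0,1])
  i=1: ✗ (none in [1,2])
  i=2: ✓ (witness j=3)
  i=3: ✓ (witness j=3)
  i=4: ✓ (witness j=5)
  i=5: ✓ (witness j=5)
  i=6: ✓ (witness j=6)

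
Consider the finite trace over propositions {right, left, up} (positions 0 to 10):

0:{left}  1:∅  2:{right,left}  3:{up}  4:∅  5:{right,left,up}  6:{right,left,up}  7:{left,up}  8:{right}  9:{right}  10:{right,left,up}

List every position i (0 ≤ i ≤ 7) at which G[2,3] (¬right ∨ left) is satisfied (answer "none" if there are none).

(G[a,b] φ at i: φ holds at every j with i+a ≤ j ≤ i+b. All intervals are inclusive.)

0, 1, 2, 3, 4

Evaluate at each i in [0,7]:
  i=0: ✓ (all of [2,3])
  i=1: ✓ (all of [3,4])
  i=2: ✓ (all of [4,5])
  i=3: ✓ (all of [5,6])
  i=4: ✓ (all of [6,7])
  i=5: ✗ (fails at j=8)
  i=6: ✗ (fails at j=8)
  i=7: ✗ (fails at j=9)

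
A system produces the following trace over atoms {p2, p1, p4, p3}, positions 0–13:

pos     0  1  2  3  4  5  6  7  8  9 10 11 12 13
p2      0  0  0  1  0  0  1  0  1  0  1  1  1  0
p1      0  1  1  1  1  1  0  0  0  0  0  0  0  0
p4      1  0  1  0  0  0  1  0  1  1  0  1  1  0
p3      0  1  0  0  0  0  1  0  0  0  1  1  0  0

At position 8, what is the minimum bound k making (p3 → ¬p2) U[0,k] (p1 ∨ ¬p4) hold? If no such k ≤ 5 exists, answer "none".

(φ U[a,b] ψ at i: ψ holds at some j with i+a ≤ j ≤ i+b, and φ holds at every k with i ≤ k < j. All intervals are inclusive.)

2

Need earliest j ≥ 8 with (p1 ∨ ¬p4), and (p3 → ¬p2) at every k in [8,j-1].
  j=8: rhs fails.
  j=9: rhs fails.
  j=10: rhs holds; lhs holds on [8,9]. k = 2.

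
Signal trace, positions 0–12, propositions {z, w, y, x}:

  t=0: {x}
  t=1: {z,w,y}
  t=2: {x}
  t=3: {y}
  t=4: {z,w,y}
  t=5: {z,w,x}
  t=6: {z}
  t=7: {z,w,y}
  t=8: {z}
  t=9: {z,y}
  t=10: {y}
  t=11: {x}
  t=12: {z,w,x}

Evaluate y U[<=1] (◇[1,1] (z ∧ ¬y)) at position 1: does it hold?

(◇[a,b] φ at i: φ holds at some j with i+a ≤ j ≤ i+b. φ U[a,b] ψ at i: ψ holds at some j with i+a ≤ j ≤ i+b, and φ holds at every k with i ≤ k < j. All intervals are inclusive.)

No

Need some j in [1,2] with ◇[1,1] (z ∧ ¬y), and y at every k in [1,j-1].
  j=1: ◇[1,1] (z ∧ ¬y) — fails (none in [2,2]).
  j=2: ◇[1,1] (z ∧ ¬y) — fails (none in [3,3]).
No j in the window works → until fails.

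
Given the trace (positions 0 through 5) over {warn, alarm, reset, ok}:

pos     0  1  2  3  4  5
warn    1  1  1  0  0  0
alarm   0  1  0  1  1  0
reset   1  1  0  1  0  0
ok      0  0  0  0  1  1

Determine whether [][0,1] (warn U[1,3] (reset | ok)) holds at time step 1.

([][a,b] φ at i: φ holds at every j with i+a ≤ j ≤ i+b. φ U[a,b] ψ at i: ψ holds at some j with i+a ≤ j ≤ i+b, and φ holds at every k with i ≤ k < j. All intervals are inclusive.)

Yes

Check (warn U[1,3] (reset | ok)) at every j in [1,2]:
  j=1: holds
  j=2: holds
All positions satisfy it → formula holds.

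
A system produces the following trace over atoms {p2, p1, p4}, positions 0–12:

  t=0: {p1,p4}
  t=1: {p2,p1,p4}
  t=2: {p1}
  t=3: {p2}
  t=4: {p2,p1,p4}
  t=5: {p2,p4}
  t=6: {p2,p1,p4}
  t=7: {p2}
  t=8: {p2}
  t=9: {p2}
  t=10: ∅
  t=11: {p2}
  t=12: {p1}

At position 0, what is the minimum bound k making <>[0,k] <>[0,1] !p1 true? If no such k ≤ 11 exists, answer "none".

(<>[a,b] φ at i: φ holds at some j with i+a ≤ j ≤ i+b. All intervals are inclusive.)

Scan j = 0,1,… for <>[0,1] !p1:
  j=0: fails
  j=1: fails
  j=2: holds
First hit at j=2, so smallest k = 2-0 = 2.

2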